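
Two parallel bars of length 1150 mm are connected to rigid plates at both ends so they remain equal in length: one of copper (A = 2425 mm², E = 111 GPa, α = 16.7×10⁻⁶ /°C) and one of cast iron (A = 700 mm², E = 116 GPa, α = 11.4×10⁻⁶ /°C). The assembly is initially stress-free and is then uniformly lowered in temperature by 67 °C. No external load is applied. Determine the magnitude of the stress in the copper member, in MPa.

σ ≈ 9.13 MPa (tensile)

Equilibrium of a rigid end plate with no external load gives equal and opposite internal forces ±P in the two members. Since α_{copper} > α_{cast iron}, cooling drives the copper into tension and the cast iron into compression.
Equating the net (thermal + elastic) strains gives |α₁ − α₂|·ΔT = P·[1/(A₁E₁) + 1/(A₂E₂)].
|α₁ − α₂|·ΔT = 5.3×10⁻⁶ × 67 = 0.0003551.
1/(A₁E₁) + 1/(A₂E₂) = 1/(2425×111×10³) + 1/(700×116×10³) = 1.603×10⁻⁸ N⁻¹.
So P = 0.0003551 / 1.603×10⁻⁸ = 22.15 kN.
σ_{copper} = P/A₁ = 22150/2425 = 9.135 MPa, tensile.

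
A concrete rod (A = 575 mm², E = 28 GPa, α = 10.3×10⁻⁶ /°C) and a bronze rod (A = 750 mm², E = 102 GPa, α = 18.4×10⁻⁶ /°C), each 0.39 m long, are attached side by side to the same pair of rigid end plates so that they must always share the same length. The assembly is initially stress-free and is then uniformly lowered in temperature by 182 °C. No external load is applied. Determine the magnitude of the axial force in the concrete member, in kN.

The bronze has the larger α, so on cooling it would change length more than the concrete if both were free. The rigid plates force a common final length, so the bronze is put into tension and the concrete into compression, with equal and opposite forces P (no external load).
Compatibility of the two members (thermal + elastic change equal): (α₁ − α₂)ΔT = P·[1/(A₁E₁) + 1/(A₂E₂)].
|α₁ − α₂|·ΔT = 8.1×10⁻⁶ × 182 = 0.001474.
1/(A₁E₁) + 1/(A₂E₂) = 1/(575×28×10³) + 1/(750×102×10³) = 7.518×10⁻⁸ N⁻¹.
So P = 0.001474 / 7.518×10⁻⁸ = 19.61 kN.

P ≈ 19.6 kN (compressive in the concrete)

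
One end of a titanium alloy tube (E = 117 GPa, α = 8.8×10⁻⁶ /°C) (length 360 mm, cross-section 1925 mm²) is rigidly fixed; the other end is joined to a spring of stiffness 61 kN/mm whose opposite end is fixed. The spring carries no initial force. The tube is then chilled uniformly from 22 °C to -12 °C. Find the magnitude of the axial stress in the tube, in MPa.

Free thermal contraction: δ_free = αΔT L = 8.8×10⁻⁶ × 34 × 360 = 0.1077 mm.
Let P be the tensile force in the spring. The tube extends elastically by PL/(AE) and the spring stretches by P/k; together these equal δ_free.
So P = δ_free / [L/(AE) + 1/k] = 0.1077 / [ 360/(1925×117×10³) + 1/(61×10³) ].
P = 0.1077 / 1.799×10⁻⁵ = 5987 N.
σ = P/A = 5987/1925 = 3.11 MPa.

σ ≈ 3.11 MPa (tensile)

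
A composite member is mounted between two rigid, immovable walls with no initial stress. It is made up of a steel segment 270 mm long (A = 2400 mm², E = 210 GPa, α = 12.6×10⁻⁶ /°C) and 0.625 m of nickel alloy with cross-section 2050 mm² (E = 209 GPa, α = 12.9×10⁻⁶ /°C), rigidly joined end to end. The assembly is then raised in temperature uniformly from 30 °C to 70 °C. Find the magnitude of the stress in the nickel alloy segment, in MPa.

σ ≈ 112 MPa (compressive)

Free thermal expansion of the whole bar: Σ αᵢΔT Lᵢ = 12.6×10⁻⁶×40×270 + 12.9×10⁻⁶×40×625 = 0.4586 mm.
The walls prevent any net length change, so an axial force P (same in every segment) develops. Compatibility: P · Σ Lᵢ/(AᵢEᵢ) = δ_free.
The series flexibility is Σ Lᵢ/(AᵢEᵢ) = 270/(2400×210×10³) + 625/(2050×209×10³) = 1.994×10⁻⁶ mm/N.
So P = 0.4586 / 1.994×10⁻⁶ = 229.9 kN, compressive.
σ_{nickel alloy} = P / A = 229900 / 2050 = 112.2 MPa.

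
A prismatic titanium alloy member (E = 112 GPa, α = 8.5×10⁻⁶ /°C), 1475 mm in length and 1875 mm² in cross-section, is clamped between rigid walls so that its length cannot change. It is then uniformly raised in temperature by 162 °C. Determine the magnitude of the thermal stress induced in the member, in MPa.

Because both ends are immovable the net strain is zero, and the suppressed thermal strain is αΔT = 8.5×10⁻⁶ × 162 = 1377×10⁻⁶.
σ = EαΔT = 112×10³ × 8.5×10⁻⁶ × 162 = 154.2 MPa (compressive; the member is trying to expand).

σ ≈ 154 MPa (compressive)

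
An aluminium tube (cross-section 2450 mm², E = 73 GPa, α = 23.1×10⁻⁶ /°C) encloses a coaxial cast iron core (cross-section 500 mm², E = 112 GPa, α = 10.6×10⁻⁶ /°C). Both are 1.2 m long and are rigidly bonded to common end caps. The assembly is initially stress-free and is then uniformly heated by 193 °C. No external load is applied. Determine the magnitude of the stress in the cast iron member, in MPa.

Both members must finish at the same length. With the larger α, the aluminium tends to over-expand; the plates restrain it, putting the aluminium in compression and the cast iron in tension. With no external load the two internal forces are equal and opposite, magnitude P.
Equating the net (thermal + elastic) strains gives |α₁ − α₂|·ΔT = P·[1/(A₁E₁) + 1/(A₂E₂)].
|α₁ − α₂|·ΔT = 12.5×10⁻⁶ × 193 = 0.002413.
1/(A₁E₁) + 1/(A₂E₂) = 1/(2450×73×10³) + 1/(500×112×10³) = 2.345×10⁻⁸ N⁻¹.
P = 0.002413 / 2.345×10⁻⁸ = 102900 N = 102.9 kN.
σ_{cast iron} = P/A₂ = 102900/500 = 205.8 MPa, tensile.

σ ≈ 206 MPa (tensile)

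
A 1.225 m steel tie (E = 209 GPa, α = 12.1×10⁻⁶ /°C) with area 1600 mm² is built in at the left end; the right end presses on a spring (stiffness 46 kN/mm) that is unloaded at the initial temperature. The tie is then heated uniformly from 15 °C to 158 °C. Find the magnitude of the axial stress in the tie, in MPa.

σ ≈ 52.2 MPa (compressive)

Free thermal expansion: δ_free = αΔT L = 12.1×10⁻⁶ × 143 × 1225 = 2.12 mm.
With a force P in the spring, the elastic change of the tie is PL/(AE) and that of the spring is P/k; compatibility requires their sum to equal δ_free.
So P = δ_free / [L/(AE) + 1/k] = 2.12 / [ 1225/(1600×209×10³) + 1/(46×10³) ].
P = 2.12 / 2.54×10⁻⁵ = 83440 N.
σ = P/A = 83440/1600 = 52.15 MPa.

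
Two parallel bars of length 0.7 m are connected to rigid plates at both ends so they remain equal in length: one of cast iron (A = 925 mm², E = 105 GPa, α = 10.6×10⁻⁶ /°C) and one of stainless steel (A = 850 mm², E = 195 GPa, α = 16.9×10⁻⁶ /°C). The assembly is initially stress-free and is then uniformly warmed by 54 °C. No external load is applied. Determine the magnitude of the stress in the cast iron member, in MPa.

σ ≈ 22.5 MPa (tensile)

Equilibrium of a rigid end plate with no external load gives equal and opposite internal forces ±P in the two members. Since α_{stainless steel} > α_{cast iron}, heating drives the stainless steel into compression and the cast iron into tension.
Compatibility of the two members (thermal + elastic change equal): (α₁ − α₂)ΔT = P·[1/(A₁E₁) + 1/(A₂E₂)].
|α₁ − α₂|·ΔT = 6.3×10⁻⁶ × 54 = 0.0003402.
1/(A₁E₁) + 1/(A₂E₂) = 1/(925×105×10³) + 1/(850×195×10³) = 1.633×10⁻⁸ N⁻¹.
P = 0.0003402 / 1.633×10⁻⁸ = 20830 N = 20.83 kN.
σ_{cast iron} = P/A₁ = 20830/925 = 22.52 MPa, tensile.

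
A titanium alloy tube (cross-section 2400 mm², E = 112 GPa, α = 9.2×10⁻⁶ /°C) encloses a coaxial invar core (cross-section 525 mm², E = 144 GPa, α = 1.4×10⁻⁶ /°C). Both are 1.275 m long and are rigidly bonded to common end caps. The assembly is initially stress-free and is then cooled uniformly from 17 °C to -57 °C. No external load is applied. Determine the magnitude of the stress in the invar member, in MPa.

σ ≈ 64.9 MPa (compressive)

Both members must finish at the same length. With the larger α, the titanium alloy tends to over-contract; the plates restrain it, putting the titanium alloy in tension and the invar in compression. With no external load the two internal forces are equal and opposite, magnitude P.
Setting the final lengths equal and cancelling L: (α₁ − α₂)ΔT = P/(A₁E₁) + P/(A₂E₂).
|α₁ − α₂|·ΔT = 7.8×10⁻⁶ × 74 = 0.0005772.
1/(A₁E₁) + 1/(A₂E₂) = 1/(2400×112×10³) + 1/(525×144×10³) = 1.695×10⁻⁸ N⁻¹.
P = 0.0005772 / 1.695×10⁻⁸ = 34060 N = 34.06 kN.
σ_{invar} = P/A₂ = 34060/525 = 64.87 MPa, compressive.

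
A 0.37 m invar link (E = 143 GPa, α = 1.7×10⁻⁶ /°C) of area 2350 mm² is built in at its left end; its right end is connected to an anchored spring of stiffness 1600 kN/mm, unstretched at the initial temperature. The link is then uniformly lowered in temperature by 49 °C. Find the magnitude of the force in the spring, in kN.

If the spring were absent the link would shorten by αΔT L = 1.7×10⁻⁶ × 49 × 370 = 0.03082 mm.
Let P be the tensile force in the spring. The link extends elastically by PL/(AE) and the spring stretches by P/k; together these equal δ_free.
P [ L/(AE) + 1/k ] = δ_free → P [ 370/(2350×143×10³) + 1/(1600×10³) ] = 0.03082.
P = 0.03082 / 1.726×10⁻⁶ = 17860 N.

P ≈ 17.9 kN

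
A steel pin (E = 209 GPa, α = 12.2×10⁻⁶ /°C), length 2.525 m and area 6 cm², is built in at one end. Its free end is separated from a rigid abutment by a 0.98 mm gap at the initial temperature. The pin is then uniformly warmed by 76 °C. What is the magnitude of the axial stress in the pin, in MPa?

σ ≈ 113 MPa (compressive)

Free thermal elongation = αΔT L = 12.2×10⁻⁶ × 76 × 2525 = 2.341 mm.
The gap closes (δ_free > 0.98 mm) and the wall then resists a further 2.341 − 0.98 = 1.361 mm of expansion.
Compatibility: PL/(AE) = 1.361 mm, so σ = P/A = E × (1.361/2525) = 112.7 MPa.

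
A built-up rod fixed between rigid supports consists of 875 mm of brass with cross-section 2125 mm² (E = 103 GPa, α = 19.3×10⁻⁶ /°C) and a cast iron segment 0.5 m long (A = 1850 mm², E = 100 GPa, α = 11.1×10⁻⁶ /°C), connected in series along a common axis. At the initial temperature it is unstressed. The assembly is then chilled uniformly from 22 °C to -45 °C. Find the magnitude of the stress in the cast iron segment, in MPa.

σ ≈ 121 MPa (tensile)

If the supports were absent, the total length change would be Σ αᵢΔT Lᵢ = 19.3×10⁻⁶×67×875 + 11.1×10⁻⁶×67×500 = 1.503 mm.
Since the ends are fixed, an axial force P builds up, equal in every segment, with P · Σ Lᵢ/(AᵢEᵢ) = δ_free.
Σ Lᵢ/(AᵢEᵢ) = 875/(2125×103×10³) + 500/(1850×100×10³) = 6.7×10⁻⁶ mm/N.
So P = 1.503 / 6.7×10⁻⁶ = 224.4 kN, tensile.
σ_{cast iron} = P / A = 224400 / 1850 = 121.3 MPa.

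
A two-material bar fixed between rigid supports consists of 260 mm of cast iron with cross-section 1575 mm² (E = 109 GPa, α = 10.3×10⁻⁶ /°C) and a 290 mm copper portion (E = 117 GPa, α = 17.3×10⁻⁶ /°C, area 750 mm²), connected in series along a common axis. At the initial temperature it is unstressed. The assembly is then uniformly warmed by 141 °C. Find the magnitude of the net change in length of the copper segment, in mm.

If the supports were absent, the total length change would be Σ αᵢΔT Lᵢ = 10.3×10⁻⁶×141×260 + 17.3×10⁻⁶×141×290 = 1.085 mm.
The rigid supports impose zero overall length change; the single axial force P common to all segments must satisfy P Σ Lᵢ/(AᵢEᵢ) = δ_free.
Σ Lᵢ/(AᵢEᵢ) = 260/(1575×109×10³) + 290/(750×117×10³) = 4.819×10⁻⁶ mm/N.
So P = 1.085 / 4.819×10⁻⁶ = 225.1 kN, compressive.
For the copper segment, free thermal change = 17.3×10⁻⁶×141×290 = 0.7074 mm and elastic change from P = 225100×290/(750×117×10³) = 0.744 mm; these oppose, so the net change is 0.0366 mm (segment shortens).

|ΔL| ≈ 0.0366 mm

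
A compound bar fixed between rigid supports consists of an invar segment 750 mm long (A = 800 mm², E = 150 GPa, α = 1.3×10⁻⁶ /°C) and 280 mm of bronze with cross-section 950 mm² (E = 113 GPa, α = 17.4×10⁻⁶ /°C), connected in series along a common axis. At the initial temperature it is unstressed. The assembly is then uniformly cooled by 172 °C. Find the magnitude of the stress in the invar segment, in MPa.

If the supports were absent, the total length change would be Σ αᵢΔT Lᵢ = 1.3×10⁻⁶×172×750 + 17.4×10⁻⁶×172×280 = 1.006 mm.
The walls prevent any net length change, so an axial force P (same in every segment) develops. Compatibility: P · Σ Lᵢ/(AᵢEᵢ) = δ_free.
Σ Lᵢ/(AᵢEᵢ) = 750/(800×150×10³) + 280/(950×113×10³) = 8.858×10⁻⁶ mm/N.
Hence P = δ_free / Σ(L/AE) = 1.006/8.858×10⁻⁶ = 113.5 kN (tensile).
σ_{invar} = P / A = 113500 / 800 = 141.9 MPa.

σ ≈ 142 MPa (tensile)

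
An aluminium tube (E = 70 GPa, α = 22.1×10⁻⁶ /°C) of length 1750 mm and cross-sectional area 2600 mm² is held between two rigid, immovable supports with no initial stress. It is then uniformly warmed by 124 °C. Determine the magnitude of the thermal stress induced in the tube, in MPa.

σ ≈ 192 MPa (compressive)

The supports are rigid, so the total axial strain is zero. The restrained thermal strain is ε = αΔT = 22.1×10⁻⁶ × 124 = 2740.4×10⁻⁶.
σ = EαΔT = 70×10³ × 22.1×10⁻⁶ × 124 = 191.8 MPa (compressive; the tube is trying to expand).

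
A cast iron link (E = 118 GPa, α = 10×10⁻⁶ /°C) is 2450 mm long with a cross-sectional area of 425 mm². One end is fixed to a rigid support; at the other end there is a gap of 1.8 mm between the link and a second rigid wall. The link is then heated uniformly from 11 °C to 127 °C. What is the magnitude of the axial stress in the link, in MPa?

σ ≈ 50.2 MPa (compressive)

If the wall were absent the link would grow by αΔT L = 10×10⁻⁶ × 116 × 2450 = 2.842 mm.
After closing the 1.8 mm clearance, 2.842 − 1.8 = 1.042 mm of expansion remains to be suppressed by the wall.
That suppressed elongation corresponds to σ = E·Δ/L = 118×10³ × 1.042/2450 = 50.19 MPa.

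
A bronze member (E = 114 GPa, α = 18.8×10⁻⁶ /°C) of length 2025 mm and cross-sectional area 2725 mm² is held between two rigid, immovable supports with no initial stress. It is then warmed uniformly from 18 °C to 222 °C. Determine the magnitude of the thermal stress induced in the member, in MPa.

σ ≈ 437 MPa (compressive)

Because both ends are immovable the net strain is zero, and the suppressed thermal strain is αΔT = 18.8×10⁻⁶ × 204 = 3835.2×10⁻⁶.
σ = EαΔT = 114×10³ × 18.8×10⁻⁶ × 204 = 437.2 MPa (compressive; the member is trying to expand).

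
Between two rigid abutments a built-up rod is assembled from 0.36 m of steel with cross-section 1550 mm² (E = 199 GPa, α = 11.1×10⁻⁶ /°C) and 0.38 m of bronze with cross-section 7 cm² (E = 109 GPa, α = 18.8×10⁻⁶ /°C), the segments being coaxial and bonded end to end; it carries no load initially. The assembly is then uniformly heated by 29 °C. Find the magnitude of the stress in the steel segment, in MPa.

σ ≈ 33.9 MPa (compressive)

Free thermal expansion of the whole bar: Σ αᵢΔT Lᵢ = 11.1×10⁻⁶×29×360 + 18.8×10⁻⁶×29×380 = 0.3231 mm.
The walls prevent any net length change, so an axial force P (same in every segment) develops. Compatibility: P · Σ Lᵢ/(AᵢEᵢ) = δ_free.
Σ Lᵢ/(AᵢEᵢ) = 360/(1550×199×10³) + 380/(700×109×10³) = 6.147×10⁻⁶ mm/N.
So P = 0.3231 / 6.147×10⁻⁶ = 52.55 kN, compressive.
σ_{steel} = P / A = 52550 / 1550 = 33.9 MPa.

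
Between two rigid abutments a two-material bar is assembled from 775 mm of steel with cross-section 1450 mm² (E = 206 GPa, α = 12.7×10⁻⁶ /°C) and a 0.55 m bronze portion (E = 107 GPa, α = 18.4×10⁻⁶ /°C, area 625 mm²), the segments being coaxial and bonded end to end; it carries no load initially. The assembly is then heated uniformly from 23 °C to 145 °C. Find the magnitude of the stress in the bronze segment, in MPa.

σ ≈ 360 MPa (compressive)

With the walls removed the bar would change length by δ_free = Σ αᵢΔT Lᵢ = 12.7×10⁻⁶×122×775 + 18.4×10⁻⁶×122×550 = 2.435 mm.
The walls prevent any net length change, so an axial force P (same in every segment) develops. Compatibility: P · Σ Lᵢ/(AᵢEᵢ) = δ_free.
The series flexibility is Σ Lᵢ/(AᵢEᵢ) = 775/(1450×206×10³) + 550/(625×107×10³) = 1.082×10⁻⁵ mm/N.
So P = 2.435 / 1.082×10⁻⁵ = 225.1 kN, compressive.
σ_{bronze} = P / A = 225100 / 625 = 360.2 MPa.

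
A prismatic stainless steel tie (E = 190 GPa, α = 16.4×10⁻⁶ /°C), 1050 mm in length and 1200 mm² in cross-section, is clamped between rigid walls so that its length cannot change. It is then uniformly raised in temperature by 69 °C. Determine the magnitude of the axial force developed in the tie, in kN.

Full restraint means ε = 0, so the stress is σ = EαΔT = 190×10³ × 16.4×10⁻⁶ × 69 = 215 MPa.
Axial force P = σA = 215 × 1200 = 258000 N = 258 kN, compressive.

P ≈ 258 kN (compressive)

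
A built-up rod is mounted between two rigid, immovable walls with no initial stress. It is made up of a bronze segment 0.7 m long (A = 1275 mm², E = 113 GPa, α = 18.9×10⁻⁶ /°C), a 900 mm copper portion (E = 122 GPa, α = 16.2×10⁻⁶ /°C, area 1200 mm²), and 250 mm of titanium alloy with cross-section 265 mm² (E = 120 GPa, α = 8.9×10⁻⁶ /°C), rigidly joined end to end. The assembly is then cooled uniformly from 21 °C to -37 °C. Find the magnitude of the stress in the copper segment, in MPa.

σ ≈ 76.9 MPa (tensile)

If the supports were absent, the total length change would be Σ αᵢΔT Lᵢ = 18.9×10⁻⁶×58×700 + 16.2×10⁻⁶×58×900 + 8.9×10⁻⁶×58×250 = 1.742 mm.
The walls prevent any net length change, so an axial force P (same in every segment) develops. Compatibility: P · Σ Lᵢ/(AᵢEᵢ) = δ_free.
Σ Lᵢ/(AᵢEᵢ) = 700/(1275×113×10³) + 900/(1200×122×10³) + 250/(265×120×10³) = 1.887×10⁻⁵ mm/N.
P = 1.742 / 1.887×10⁻⁵ = 92330 N = 92.33 kN, tensile.
σ_{copper} = P / A = 92330 / 1200 = 76.94 MPa.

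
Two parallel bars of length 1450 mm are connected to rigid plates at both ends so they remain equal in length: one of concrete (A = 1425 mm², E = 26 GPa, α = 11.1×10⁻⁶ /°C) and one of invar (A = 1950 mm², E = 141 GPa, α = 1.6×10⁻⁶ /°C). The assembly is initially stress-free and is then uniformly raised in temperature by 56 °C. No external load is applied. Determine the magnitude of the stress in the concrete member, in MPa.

σ ≈ 12.2 MPa (compressive)

Both members must finish at the same length. With the larger α, the concrete tends to over-expand; the plates restrain it, putting the concrete in compression and the invar in tension. With no external load the two internal forces are equal and opposite, magnitude P.
Setting the final lengths equal and cancelling L: (α₁ − α₂)ΔT = P/(A₁E₁) + P/(A₂E₂).
|α₁ − α₂|·ΔT = 9.5×10⁻⁶ × 56 = 0.000532.
1/(A₁E₁) + 1/(A₂E₂) = 1/(1425×26×10³) + 1/(1950×141×10³) = 3.063×10⁻⁸ N⁻¹.
P = 0.000532 / 3.063×10⁻⁸ = 17370 N = 17.37 kN.
σ_{concrete} = P/A₁ = 17370/1425 = 12.19 MPa, compressive.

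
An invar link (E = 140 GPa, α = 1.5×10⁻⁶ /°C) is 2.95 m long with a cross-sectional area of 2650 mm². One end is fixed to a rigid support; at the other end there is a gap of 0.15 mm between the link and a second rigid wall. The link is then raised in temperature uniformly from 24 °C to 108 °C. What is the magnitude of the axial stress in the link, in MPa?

σ ≈ 10.5 MPa (compressive)

Free thermal elongation = αΔT L = 1.5×10⁻⁶ × 84 × 2950 = 0.3717 mm.
The gap closes (δ_free > 0.15 mm) and the wall then resists a further 0.3717 − 0.15 = 0.2217 mm of expansion.
That suppressed elongation corresponds to σ = E·Δ/L = 140×10³ × 0.2217/2950 = 10.52 MPa.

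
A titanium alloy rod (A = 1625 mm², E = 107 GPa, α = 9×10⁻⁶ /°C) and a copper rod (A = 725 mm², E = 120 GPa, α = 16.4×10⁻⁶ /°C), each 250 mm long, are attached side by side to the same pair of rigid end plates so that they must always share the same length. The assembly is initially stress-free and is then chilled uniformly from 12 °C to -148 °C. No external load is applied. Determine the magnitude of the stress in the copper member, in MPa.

The copper has the larger α, so on cooling it would change length more than the titanium alloy if both were free. The rigid plates force a common final length, so the copper is put into tension and the titanium alloy into compression, with equal and opposite forces P (no external load).
Setting the final lengths equal and cancelling L: (α₁ − α₂)ΔT = P/(A₁E₁) + P/(A₂E₂).
|α₁ − α₂|·ΔT = 7.4×10⁻⁶ × 160 = 0.001184.
1/(A₁E₁) + 1/(A₂E₂) = 1/(1625×107×10³) + 1/(725×120×10³) = 1.725×10⁻⁸ N⁻¹.
So P = 0.001184 / 1.725×10⁻⁸ = 68.66 kN.
σ_{copper} = P/A₂ = 68660/725 = 94.7 MPa, tensile.

σ ≈ 94.7 MPa (tensile)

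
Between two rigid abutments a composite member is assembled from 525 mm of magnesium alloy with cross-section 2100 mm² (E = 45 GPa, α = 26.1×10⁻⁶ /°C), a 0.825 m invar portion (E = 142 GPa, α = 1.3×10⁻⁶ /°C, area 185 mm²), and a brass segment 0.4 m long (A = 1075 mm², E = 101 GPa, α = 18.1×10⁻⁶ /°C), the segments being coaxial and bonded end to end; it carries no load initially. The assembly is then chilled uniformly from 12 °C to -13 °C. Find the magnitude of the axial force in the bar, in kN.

P ≈ 13.5 kN (tensile)

With the walls removed the bar would change length by δ_free = Σ αᵢΔT Lᵢ = 26.1×10⁻⁶×25×525 + 1.3×10⁻⁶×25×825 + 18.1×10⁻⁶×25×400 = 0.5504 mm.
The walls prevent any net length change, so an axial force P (same in every segment) develops. Compatibility: P · Σ Lᵢ/(AᵢEᵢ) = δ_free.
The series flexibility is Σ Lᵢ/(AᵢEᵢ) = 525/(2100×45×10³) + 825/(185×142×10³) + 400/(1075×101×10³) = 4.064×10⁻⁵ mm/N.
P = 0.5504 / 4.064×10⁻⁵ = 13540 N = 13.54 kN, tensile.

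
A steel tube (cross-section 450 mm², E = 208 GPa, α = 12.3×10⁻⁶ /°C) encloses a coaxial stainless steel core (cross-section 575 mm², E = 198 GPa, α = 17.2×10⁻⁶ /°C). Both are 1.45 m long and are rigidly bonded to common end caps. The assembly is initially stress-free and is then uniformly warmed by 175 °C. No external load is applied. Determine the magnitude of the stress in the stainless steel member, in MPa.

σ ≈ 76.6 MPa (compressive)

Both members must finish at the same length. With the larger α, the stainless steel tends to over-expand; the plates restrain it, putting the stainless steel in compression and the steel in tension. With no external load the two internal forces are equal and opposite, magnitude P.
Setting the final lengths equal and cancelling L: (α₁ − α₂)ΔT = P/(A₁E₁) + P/(A₂E₂).
|α₁ − α₂|·ΔT = 4.9×10⁻⁶ × 175 = 0.0008575.
1/(A₁E₁) + 1/(A₂E₂) = 1/(450×208×10³) + 1/(575×198×10³) = 1.947×10⁻⁸ N⁻¹.
So P = 0.0008575 / 1.947×10⁻⁸ = 44.05 kN.
σ_{stainless steel} = P/A₂ = 44050/575 = 76.61 MPa, compressive.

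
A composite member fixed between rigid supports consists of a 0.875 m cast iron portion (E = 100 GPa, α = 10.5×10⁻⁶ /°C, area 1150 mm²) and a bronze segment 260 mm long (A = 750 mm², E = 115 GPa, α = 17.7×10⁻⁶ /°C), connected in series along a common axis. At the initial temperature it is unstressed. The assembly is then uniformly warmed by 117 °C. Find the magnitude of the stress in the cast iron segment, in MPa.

Free thermal expansion of the whole bar: Σ αᵢΔT Lᵢ = 10.5×10⁻⁶×117×875 + 17.7×10⁻⁶×117×260 = 1.613 mm.
The walls prevent any net length change, so an axial force P (same in every segment) develops. Compatibility: P · Σ Lᵢ/(AᵢEᵢ) = δ_free.
Σ Lᵢ/(AᵢEᵢ) = 875/(1150×100×10³) + 260/(750×115×10³) = 1.062×10⁻⁵ mm/N.
Hence P = δ_free / Σ(L/AE) = 1.613/1.062×10⁻⁵ = 151.9 kN (compressive).
σ_{cast iron} = P / A = 151900 / 1150 = 132.1 MPa.

σ ≈ 132 MPa (compressive)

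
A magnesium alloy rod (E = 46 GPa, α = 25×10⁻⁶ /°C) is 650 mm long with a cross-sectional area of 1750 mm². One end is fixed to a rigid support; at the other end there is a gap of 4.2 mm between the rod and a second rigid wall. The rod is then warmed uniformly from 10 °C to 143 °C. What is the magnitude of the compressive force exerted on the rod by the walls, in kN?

P ≈ 0 kN

If the wall were absent the rod would grow by αΔT L = 25×10⁻⁶ × 133 × 650 = 2.161 mm.
This is smaller than the 4.2 mm clearance, so the rod expands freely without reaching the stop — the stress is zero.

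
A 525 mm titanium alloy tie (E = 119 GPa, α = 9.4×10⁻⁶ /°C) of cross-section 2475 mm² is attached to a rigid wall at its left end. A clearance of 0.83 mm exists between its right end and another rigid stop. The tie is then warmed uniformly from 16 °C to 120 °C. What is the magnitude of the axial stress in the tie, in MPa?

σ ≈ 0 MPa

Unrestrained expansion: δ_free = αΔT L = 9.4×10⁻⁶ × 104 × 525 = 0.5132 mm.
This is smaller than the 0.83 mm clearance, so the tie expands freely without reaching the stop — the stress is zero.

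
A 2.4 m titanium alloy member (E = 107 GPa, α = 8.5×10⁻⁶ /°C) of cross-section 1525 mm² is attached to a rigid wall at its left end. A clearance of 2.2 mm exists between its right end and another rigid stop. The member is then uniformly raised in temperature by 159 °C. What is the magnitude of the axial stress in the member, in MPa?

Free thermal elongation = αΔT L = 8.5×10⁻⁶ × 159 × 2400 = 3.244 mm.
After closing the 2.2 mm clearance, 3.244 − 2.2 = 1.044 mm of expansion remains to be suppressed by the wall.
So σ = E(δ_free − g)/L = 107×10³ × 1.044/2400 = 46.53 MPa.

σ ≈ 46.5 MPa (compressive)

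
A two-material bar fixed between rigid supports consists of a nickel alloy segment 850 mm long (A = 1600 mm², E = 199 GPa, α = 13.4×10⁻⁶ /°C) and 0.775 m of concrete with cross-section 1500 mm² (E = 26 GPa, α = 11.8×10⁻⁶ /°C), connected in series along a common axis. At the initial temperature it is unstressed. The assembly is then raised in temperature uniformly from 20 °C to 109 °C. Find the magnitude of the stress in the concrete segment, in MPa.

If the supports were absent, the total length change would be Σ αᵢΔT Lᵢ = 13.4×10⁻⁶×89×850 + 11.8×10⁻⁶×89×775 = 1.828 mm.
Since the ends are fixed, an axial force P builds up, equal in every segment, with P · Σ Lᵢ/(AᵢEᵢ) = δ_free.
The series flexibility is Σ Lᵢ/(AᵢEᵢ) = 850/(1600×199×10³) + 775/(1500×26×10³) = 2.254×10⁻⁵ mm/N.
So P = 1.828 / 2.254×10⁻⁵ = 81.08 kN, compressive.
σ_{concrete} = P / A = 81080 / 1500 = 54.05 MPa.

σ ≈ 54.1 MPa (compressive)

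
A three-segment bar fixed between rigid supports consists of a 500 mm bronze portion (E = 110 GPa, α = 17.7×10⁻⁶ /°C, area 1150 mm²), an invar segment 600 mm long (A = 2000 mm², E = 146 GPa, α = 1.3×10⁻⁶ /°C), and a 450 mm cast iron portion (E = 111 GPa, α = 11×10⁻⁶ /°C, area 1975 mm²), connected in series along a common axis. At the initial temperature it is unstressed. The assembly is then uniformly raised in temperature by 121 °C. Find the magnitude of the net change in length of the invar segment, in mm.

If the supports were absent, the total length change would be Σ αᵢΔT Lᵢ = 17.7×10⁻⁶×121×500 + 1.3×10⁻⁶×121×600 + 11×10⁻⁶×121×450 = 1.764 mm.
The walls prevent any net length change, so an axial force P (same in every segment) develops. Compatibility: P · Σ Lᵢ/(AᵢEᵢ) = δ_free.
Σ Lᵢ/(AᵢEᵢ) = 500/(1150×110×10³) + 600/(2000×146×10³) + 450/(1975×111×10³) = 8.06×10⁻⁶ mm/N.
So P = 1.764 / 8.06×10⁻⁶ = 218.9 kN, compressive.
For the invar segment, free thermal change = 1.3×10⁻⁶×121×600 = 0.09438 mm and elastic change from P = 218900×600/(2000×146×10³) = 0.4498 mm; these oppose, so the net change is 0.355 mm (segment shortens).

|ΔL| ≈ 0.355 mm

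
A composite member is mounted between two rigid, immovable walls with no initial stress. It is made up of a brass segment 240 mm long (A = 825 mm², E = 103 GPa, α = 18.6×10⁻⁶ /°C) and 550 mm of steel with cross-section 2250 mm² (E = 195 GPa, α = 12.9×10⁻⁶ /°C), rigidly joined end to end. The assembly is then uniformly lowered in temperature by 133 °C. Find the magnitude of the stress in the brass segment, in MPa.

σ ≈ 457 MPa (tensile)

Free thermal contraction of the whole bar: Σ αᵢΔT Lᵢ = 18.6×10⁻⁶×133×240 + 12.9×10⁻⁶×133×550 = 1.537 mm.
The walls prevent any net length change, so an axial force P (same in every segment) develops. Compatibility: P · Σ Lᵢ/(AᵢEᵢ) = δ_free.
Σ Lᵢ/(AᵢEᵢ) = 240/(825×103×10³) + 550/(2250×195×10³) = 4.078×10⁻⁶ mm/N.
P = 1.537 / 4.078×10⁻⁶ = 377000 N = 377 kN, tensile.
σ_{brass} = P / A = 377000 / 825 = 457 MPa.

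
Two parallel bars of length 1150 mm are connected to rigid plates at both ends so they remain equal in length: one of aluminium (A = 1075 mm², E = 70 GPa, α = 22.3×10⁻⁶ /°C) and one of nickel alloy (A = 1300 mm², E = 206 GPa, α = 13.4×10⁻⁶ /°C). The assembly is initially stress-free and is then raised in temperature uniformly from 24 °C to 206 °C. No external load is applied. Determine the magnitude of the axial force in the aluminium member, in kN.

P ≈ 95.2 kN (compressive in the aluminium)

Both members must finish at the same length. With the larger α, the aluminium tends to over-expand; the plates restrain it, putting the aluminium in compression and the nickel alloy in tension. With no external load the two internal forces are equal and opposite, magnitude P.
Compatibility of the two members (thermal + elastic change equal): (α₁ − α₂)ΔT = P·[1/(A₁E₁) + 1/(A₂E₂)].
|α₁ − α₂|·ΔT = 8.9×10⁻⁶ × 182 = 0.00162.
1/(A₁E₁) + 1/(A₂E₂) = 1/(1075×70×10³) + 1/(1300×206×10³) = 1.702×10⁻⁸ N⁻¹.
So P = 0.00162 / 1.702×10⁻⁸ = 95.15 kN.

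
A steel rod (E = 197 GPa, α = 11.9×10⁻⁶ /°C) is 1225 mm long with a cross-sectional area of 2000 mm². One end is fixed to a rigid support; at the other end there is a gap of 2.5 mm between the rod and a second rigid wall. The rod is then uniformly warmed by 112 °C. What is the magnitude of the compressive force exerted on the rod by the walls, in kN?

Unrestrained expansion: δ_free = αΔT L = 11.9×10⁻⁶ × 112 × 1225 = 1.633 mm.
Since δ_free = 1.63 mm is less than the 2.5 mm gap, the rod never touches the wall. No axial force develops.

P ≈ 0 kN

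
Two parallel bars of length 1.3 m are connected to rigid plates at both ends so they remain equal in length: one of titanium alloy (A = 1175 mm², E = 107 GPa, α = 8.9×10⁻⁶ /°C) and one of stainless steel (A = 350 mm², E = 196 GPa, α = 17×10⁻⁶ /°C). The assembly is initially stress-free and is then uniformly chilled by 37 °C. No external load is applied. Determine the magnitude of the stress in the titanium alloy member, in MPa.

The stainless steel has the larger α, so on cooling it would change length more than the titanium alloy if both were free. The rigid plates force a common final length, so the stainless steel is put into tension and the titanium alloy into compression, with equal and opposite forces P (no external load).
Setting the final lengths equal and cancelling L: (α₁ − α₂)ΔT = P/(A₁E₁) + P/(A₂E₂).
|α₁ − α₂|·ΔT = 8.1×10⁻⁶ × 37 = 0.0002997.
1/(A₁E₁) + 1/(A₂E₂) = 1/(1175×107×10³) + 1/(350×196×10³) = 2.253×10⁻⁸ N⁻¹.
P = 0.0002997 / 2.253×10⁻⁸ = 13300 N = 13.3 kN.
σ_{titanium alloy} = P/A₁ = 13300/1175 = 11.32 MPa, compressive.

σ ≈ 11.3 MPa (compressive)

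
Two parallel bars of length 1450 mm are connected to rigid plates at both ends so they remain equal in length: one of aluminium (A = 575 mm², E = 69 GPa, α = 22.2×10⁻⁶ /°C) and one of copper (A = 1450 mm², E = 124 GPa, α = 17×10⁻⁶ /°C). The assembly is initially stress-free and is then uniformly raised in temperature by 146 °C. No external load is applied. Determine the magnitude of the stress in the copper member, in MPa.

Both members must finish at the same length. With the larger α, the aluminium tends to over-expand; the plates restrain it, putting the aluminium in compression and the copper in tension. With no external load the two internal forces are equal and opposite, magnitude P.
Setting the final lengths equal and cancelling L: (α₁ − α₂)ΔT = P/(A₁E₁) + P/(A₂E₂).
|α₁ − α₂|·ΔT = 5.2×10⁻⁶ × 146 = 0.0007592.
1/(A₁E₁) + 1/(A₂E₂) = 1/(575×69×10³) + 1/(1450×124×10³) = 3.077×10⁻⁸ N⁻¹.
P = 0.0007592 / 3.077×10⁻⁸ = 24680 N = 24.68 kN.
σ_{copper} = P/A₂ = 24680/1450 = 17.02 MPa, tensile.

σ ≈ 17 MPa (tensile)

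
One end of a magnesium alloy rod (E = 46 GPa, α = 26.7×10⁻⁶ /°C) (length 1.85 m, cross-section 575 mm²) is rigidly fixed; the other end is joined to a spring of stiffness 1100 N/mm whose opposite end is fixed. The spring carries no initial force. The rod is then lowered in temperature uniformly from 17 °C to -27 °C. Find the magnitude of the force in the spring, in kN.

P ≈ 2.22 kN

Free thermal contraction: δ_free = αΔT L = 26.7×10⁻⁶ × 44 × 1850 = 2.173 mm.
With a force P in the spring, the elastic change of the rod is PL/(AE) and that of the spring is P/k; compatibility requires their sum to equal δ_free.
So P = δ_free / [L/(AE) + 1/k] = 2.173 / [ 1850/(575×46×10³) + 1/(1100) ].
P = 2.173 / 0.000979 = 2220 N.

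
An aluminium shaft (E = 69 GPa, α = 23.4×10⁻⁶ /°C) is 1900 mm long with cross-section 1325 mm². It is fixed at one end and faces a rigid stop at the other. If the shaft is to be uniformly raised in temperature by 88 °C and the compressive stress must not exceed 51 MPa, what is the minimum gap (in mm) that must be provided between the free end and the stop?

g ≈ 2.51 mm

With no wall the shaft would lengthen by αΔT L = 23.4×10⁻⁶ × 88 × 1900 = 3.912 mm.
A stress of 51 MPa corresponds to the wall pushing the shaft back by σL/E = 51×1900/(69×10³) = 1.404 mm.
The gap must absorb the remainder: g_min = 3.912 − 1.404 = 2.508 mm.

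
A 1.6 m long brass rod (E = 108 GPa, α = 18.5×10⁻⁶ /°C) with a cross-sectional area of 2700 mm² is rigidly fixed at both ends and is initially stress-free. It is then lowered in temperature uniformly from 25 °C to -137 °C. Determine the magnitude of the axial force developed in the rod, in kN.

P ≈ 874 kN (tensile)

With zero net strain, σ = E·αΔT = 108 GPa × 18.5×10⁻⁶ × 162 = 323.7 MPa.
Axial force P = σA = 323.7 × 2700 = 873900 N = 873.9 kN, tensile.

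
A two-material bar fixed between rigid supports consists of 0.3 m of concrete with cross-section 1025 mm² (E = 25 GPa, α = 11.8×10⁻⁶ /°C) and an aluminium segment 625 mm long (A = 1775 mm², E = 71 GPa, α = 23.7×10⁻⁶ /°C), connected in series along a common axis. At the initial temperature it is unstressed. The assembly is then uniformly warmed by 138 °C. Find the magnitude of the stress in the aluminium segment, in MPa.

With the walls removed the bar would change length by δ_free = Σ αᵢΔT Lᵢ = 11.8×10⁻⁶×138×300 + 23.7×10⁻⁶×138×625 = 2.533 mm.
The walls prevent any net length change, so an axial force P (same in every segment) develops. Compatibility: P · Σ Lᵢ/(AᵢEᵢ) = δ_free.
The series flexibility is Σ Lᵢ/(AᵢEᵢ) = 300/(1025×25×10³) + 625/(1775×71×10³) = 1.667×10⁻⁵ mm/N.
P = 2.533 / 1.667×10⁻⁵ = 152000 N = 152 kN, compressive.
σ_{aluminium} = P / A = 152000 / 1775 = 85.61 MPa.

σ ≈ 85.6 MPa (compressive)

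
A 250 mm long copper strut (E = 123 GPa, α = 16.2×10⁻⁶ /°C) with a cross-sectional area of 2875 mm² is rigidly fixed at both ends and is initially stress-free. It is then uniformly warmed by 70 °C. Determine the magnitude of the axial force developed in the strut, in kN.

The ends cannot move, so σ = EαΔT = 123×10³ × 16.2×10⁻⁶ × 70 = 139.5 MPa.
Axial force P = σA = 139.5 × 2875 = 401000 N = 401 kN, compressive.

P ≈ 401 kN (compressive)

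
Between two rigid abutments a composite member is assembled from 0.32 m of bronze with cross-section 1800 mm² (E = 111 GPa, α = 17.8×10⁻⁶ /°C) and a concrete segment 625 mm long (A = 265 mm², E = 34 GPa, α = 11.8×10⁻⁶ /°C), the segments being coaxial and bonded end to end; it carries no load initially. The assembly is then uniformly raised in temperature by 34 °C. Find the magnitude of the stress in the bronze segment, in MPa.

σ ≈ 3.48 MPa (compressive)

Free thermal expansion of the whole bar: Σ αᵢΔT Lᵢ = 17.8×10⁻⁶×34×320 + 11.8×10⁻⁶×34×625 = 0.4444 mm.
The rigid supports impose zero overall length change; the single axial force P common to all segments must satisfy P Σ Lᵢ/(AᵢEᵢ) = δ_free.
Σ Lᵢ/(AᵢEᵢ) = 320/(1800×111×10³) + 625/(265×34×10³) = 7.097×10⁻⁵ mm/N.
Hence P = δ_free / Σ(L/AE) = 0.4444/7.097×10⁻⁵ = 6.262 kN (compressive).
σ_{bronze} = P / A = 6262 / 1800 = 3.479 MPa.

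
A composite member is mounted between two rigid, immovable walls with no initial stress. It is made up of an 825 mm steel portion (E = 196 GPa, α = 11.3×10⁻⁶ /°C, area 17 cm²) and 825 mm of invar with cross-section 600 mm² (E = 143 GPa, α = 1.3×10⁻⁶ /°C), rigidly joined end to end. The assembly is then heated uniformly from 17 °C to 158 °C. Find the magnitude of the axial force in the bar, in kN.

P ≈ 121 kN (compressive)

Free thermal expansion of the whole bar: Σ αᵢΔT Lᵢ = 11.3×10⁻⁶×141×825 + 1.3×10⁻⁶×141×825 = 1.466 mm.
Since the ends are fixed, an axial force P builds up, equal in every segment, with P · Σ Lᵢ/(AᵢEᵢ) = δ_free.
The series flexibility is Σ Lᵢ/(AᵢEᵢ) = 825/(1700×196×10³) + 825/(600×143×10³) = 1.209×10⁻⁵ mm/N.
Hence P = δ_free / Σ(L/AE) = 1.466/1.209×10⁻⁵ = 121.2 kN (compressive).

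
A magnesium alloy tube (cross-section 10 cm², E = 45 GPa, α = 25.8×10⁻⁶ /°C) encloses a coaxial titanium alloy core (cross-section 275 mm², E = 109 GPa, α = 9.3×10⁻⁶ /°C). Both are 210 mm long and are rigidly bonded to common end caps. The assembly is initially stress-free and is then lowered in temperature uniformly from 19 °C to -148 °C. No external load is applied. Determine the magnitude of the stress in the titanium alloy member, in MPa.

σ ≈ 180 MPa (compressive)

Equilibrium of a rigid end plate with no external load gives equal and opposite internal forces ±P in the two members. Since α_{magnesium alloy} > α_{titanium alloy}, cooling drives the magnesium alloy into tension and the titanium alloy into compression.
Setting the final lengths equal and cancelling L: (α₁ − α₂)ΔT = P/(A₁E₁) + P/(A₂E₂).
|α₁ − α₂|·ΔT = 16.5×10⁻⁶ × 167 = 0.002755.
1/(A₁E₁) + 1/(A₂E₂) = 1/(1000×45×10³) + 1/(275×109×10³) = 5.558×10⁻⁸ N⁻¹.
So P = 0.002755 / 5.558×10⁻⁸ = 49.57 kN.
σ_{titanium alloy} = P/A₂ = 49570/275 = 180.3 MPa, compressive.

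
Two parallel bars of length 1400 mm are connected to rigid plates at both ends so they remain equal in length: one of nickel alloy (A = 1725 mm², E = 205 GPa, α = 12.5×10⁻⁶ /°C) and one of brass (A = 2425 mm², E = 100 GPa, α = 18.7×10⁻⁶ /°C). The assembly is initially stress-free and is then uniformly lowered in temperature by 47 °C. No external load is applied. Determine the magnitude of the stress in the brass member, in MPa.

σ ≈ 17.3 MPa (tensile)

Equilibrium of a rigid end plate with no external load gives equal and opposite internal forces ±P in the two members. Since α_{brass} > α_{nickel alloy}, cooling drives the brass into tension and the nickel alloy into compression.
Setting the final lengths equal and cancelling L: (α₁ − α₂)ΔT = P/(A₁E₁) + P/(A₂E₂).
|α₁ − α₂|·ΔT = 6.2×10⁻⁶ × 47 = 0.0002914.
1/(A₁E₁) + 1/(A₂E₂) = 1/(1725×205×10³) + 1/(2425×100×10³) = 6.952×10⁻⁹ N⁻¹.
So P = 0.0002914 / 6.952×10⁻⁹ = 41.92 kN.
σ_{brass} = P/A₂ = 41920/2425 = 17.29 MPa, tensile.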